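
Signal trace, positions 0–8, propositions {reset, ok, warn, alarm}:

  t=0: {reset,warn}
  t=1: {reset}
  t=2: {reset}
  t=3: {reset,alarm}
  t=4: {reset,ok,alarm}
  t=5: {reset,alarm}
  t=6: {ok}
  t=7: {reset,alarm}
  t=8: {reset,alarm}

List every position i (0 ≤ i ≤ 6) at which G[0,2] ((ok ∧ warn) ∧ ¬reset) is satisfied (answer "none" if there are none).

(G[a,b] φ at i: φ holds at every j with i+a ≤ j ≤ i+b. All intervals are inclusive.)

Evaluate at each i in [0,6]:
  i=0: ✗ (fails at j=0)
  i=1: ✗ (fails at j=1)
  i=2: ✗ (fails at j=2)
  i=3: ✗ (fails at j=3)
  i=4: ✗ (fails at j=4)
  i=5: ✗ (fails at j=5)
  i=6: ✗ (fails at j=6)

none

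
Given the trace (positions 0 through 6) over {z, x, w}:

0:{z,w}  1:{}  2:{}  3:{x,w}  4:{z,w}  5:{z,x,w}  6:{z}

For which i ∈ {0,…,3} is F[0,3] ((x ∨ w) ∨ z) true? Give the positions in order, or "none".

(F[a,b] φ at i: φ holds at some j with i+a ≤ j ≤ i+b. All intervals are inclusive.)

0, 1, 2, 3

Evaluate at each i in [0,3]:
  i=0: ✓ (witness j=0)
  i=1: ✓ (witness j=3)
  i=2: ✓ (witness j=3)
  i=3: ✓ (witness j=3)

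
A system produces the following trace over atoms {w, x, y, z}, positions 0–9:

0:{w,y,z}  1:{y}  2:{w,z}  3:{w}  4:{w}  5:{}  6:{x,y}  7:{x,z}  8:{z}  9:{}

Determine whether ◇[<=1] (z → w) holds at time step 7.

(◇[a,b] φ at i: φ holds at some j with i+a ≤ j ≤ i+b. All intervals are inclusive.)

No

Check (z → w) at each j in [7,8]:
  j=7: false
  j=8: false
No position in the window satisfies it → formula fails.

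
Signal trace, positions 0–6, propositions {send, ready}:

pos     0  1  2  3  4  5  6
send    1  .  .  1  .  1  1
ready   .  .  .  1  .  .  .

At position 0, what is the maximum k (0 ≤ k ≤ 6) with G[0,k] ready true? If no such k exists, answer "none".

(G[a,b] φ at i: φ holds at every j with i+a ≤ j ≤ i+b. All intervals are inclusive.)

none

ready must hold from j=0 onward; find where it first fails.
  j=0: fails → no k works.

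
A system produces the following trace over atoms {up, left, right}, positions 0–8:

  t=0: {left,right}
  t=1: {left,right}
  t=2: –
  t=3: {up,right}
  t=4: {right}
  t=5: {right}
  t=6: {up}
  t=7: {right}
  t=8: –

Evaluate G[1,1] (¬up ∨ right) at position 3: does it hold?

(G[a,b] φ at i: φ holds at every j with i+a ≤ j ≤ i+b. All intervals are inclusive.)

Check (¬up ∨ right) at every j in [4,4]:
  j=4: true
All positions satisfy it → formula holds.

Yes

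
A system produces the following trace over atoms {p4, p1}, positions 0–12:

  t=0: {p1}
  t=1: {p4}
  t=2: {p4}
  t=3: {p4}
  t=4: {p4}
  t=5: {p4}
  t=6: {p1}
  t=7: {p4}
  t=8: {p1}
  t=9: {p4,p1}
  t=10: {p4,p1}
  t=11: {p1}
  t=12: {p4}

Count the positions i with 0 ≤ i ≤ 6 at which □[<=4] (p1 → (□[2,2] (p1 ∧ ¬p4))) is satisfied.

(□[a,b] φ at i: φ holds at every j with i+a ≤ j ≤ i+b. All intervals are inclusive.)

Evaluate at each i in [0,6]:
  i=0: ✗ (fails at j=0)
  i=1: ✓ (all of [1,5])
  i=2: ✓ (all of [2,6])
  i=3: ✓ (all of [3,7])
  i=4: ✗ (fails at j=8)
  i=5: ✗ (fails at j=8)
  i=6: ✗ (fails at j=8)
Positions where it holds: {1, 2, 3} → 3.

3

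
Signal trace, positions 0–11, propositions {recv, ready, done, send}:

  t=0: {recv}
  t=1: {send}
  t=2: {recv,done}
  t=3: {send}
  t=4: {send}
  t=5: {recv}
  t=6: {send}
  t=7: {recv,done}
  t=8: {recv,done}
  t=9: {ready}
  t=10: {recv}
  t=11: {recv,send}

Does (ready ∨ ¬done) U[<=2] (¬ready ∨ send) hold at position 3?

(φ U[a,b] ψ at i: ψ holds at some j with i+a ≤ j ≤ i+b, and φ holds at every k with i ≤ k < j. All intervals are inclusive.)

Need some j in [3,5] with (¬ready ∨ send), and (ready ∨ ¬done) at every k in [3,j-1].
  j=3: (¬ready ∨ send) holds; no prefix to check → satisfied.

Yes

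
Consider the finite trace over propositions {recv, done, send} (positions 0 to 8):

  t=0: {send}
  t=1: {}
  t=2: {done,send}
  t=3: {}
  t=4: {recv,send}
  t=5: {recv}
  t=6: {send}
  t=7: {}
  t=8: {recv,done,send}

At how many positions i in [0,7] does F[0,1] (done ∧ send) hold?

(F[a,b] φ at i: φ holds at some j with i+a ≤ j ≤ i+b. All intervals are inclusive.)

3

Evaluate at each i in [0,7]:
  i=0: ✗ (none in [0,1])
  i=1: ✓ (witness j=2)
  i=2: ✓ (witness j=2)
  i=3: ✗ (none in [3,4])
  i=4: ✗ (none in [4,5])
  i=5: ✗ (none in [5,6])
  i=6: ✗ (none in [6,7])
  i=7: ✓ (witness j=8)
Positions where it holds: {1, 2, 7} → 3.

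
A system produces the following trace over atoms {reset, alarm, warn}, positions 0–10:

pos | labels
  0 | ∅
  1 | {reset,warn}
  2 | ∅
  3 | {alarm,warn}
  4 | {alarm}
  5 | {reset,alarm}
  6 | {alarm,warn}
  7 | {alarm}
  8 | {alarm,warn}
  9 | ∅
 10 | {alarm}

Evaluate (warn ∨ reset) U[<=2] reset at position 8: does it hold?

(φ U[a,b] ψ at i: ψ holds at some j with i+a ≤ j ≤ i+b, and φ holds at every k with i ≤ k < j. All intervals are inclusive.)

Need some j in [8,10] with reset, and (warn ∨ reset) at every k in [8,j-1].
  j=8: reset false.
  j=9: reset false.
  j=10: reset false.
No j in the window works → until fails.

Does not hold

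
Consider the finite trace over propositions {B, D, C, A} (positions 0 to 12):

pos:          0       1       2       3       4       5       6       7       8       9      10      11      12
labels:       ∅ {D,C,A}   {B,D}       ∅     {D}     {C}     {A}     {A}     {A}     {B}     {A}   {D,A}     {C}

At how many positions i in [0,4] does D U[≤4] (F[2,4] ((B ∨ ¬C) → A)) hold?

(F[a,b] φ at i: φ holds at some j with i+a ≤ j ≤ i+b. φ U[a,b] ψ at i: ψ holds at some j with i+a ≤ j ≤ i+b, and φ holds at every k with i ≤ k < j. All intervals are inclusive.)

4

Evaluate at each i in [0,4]:
  i=0: ✗ (lhs fails at k=0 before rhs at j=1)
  i=1: ✓ (rhs at j=1)
  i=2: ✓ (rhs at j=2)
  i=3: ✓ (rhs at j=3)
  i=4: ✓ (rhs at j=4)
Positions where it holds: {1, 2, 3, 4} → 4.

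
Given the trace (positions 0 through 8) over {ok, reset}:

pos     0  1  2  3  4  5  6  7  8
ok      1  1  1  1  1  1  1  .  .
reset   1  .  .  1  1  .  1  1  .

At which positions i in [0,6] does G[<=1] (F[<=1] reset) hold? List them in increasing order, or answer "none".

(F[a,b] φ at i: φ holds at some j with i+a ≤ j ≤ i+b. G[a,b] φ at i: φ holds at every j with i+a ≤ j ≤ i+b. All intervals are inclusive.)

2, 3, 4, 5, 6

Evaluate at each i in [0,6]:
  i=0: ✗ (fails at j=1)
  i=1: ✗ (fails at j=1)
  i=2: ✓ (all of [2,3])
  i=3: ✓ (all of [3,4])
  i=4: ✓ (all of [4,5])
  i=5: ✓ (all of [5,6])
  i=6: ✓ (all of [6,7])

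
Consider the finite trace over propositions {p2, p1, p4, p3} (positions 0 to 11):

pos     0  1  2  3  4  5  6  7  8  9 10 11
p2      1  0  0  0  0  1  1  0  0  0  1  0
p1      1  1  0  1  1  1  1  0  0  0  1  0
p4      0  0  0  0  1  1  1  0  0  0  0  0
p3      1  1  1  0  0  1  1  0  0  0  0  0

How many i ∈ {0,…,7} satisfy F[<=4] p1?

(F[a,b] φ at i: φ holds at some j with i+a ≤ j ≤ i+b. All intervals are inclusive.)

8

Evaluate at each i in [0,7]:
  i=0: ✓ (witness j=0)
  i=1: ✓ (witness j=1)
  i=2: ✓ (witness j=3)
  i=3: ✓ (witness j=3)
  i=4: ✓ (witness j=4)
  i=5: ✓ (witness j=5)
  i=6: ✓ (witness j=6)
  i=7: ✓ (witness j=10)
Positions where it holds: {0, 1, 2, 3, 4, 5, 6, 7} → 8.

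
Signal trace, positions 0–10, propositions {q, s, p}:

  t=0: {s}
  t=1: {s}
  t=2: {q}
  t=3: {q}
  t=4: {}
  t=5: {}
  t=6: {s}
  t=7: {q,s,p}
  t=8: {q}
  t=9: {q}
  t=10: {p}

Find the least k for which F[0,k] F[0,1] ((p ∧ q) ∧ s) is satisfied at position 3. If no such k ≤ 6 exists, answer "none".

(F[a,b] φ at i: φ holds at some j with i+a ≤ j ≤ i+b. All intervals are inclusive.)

3

Scan j = 3,4,… for F[0,1] ((p ∧ q) ∧ s):
  j=3: fails
  j=4: fails
  j=5: fails
  j=6: holds
First hit at j=6, so smallest k = 6-3 = 3.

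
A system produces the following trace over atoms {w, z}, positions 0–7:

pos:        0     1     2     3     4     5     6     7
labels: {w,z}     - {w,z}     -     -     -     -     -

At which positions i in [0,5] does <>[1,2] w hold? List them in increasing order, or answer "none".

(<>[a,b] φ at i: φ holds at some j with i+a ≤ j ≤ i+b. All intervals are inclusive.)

0, 1

Evaluate at each i in [0,5]:
  i=0: ✓ (witness j=2)
  i=1: ✓ (witness j=2)
  i=2: ✗ (none in [3,4])
  i=3: ✗ (none in [4,5])
  i=4: ✗ (none in [5,6])
  i=5: ✗ (none in [6,7])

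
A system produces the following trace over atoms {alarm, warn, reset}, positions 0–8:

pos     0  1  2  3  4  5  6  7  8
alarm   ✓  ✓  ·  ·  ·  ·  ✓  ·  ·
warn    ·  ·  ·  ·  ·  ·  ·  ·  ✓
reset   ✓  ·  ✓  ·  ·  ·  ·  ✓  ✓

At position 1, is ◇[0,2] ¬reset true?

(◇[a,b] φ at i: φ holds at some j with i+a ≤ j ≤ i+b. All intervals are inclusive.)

Holds

Check ¬reset at each j in [1,3]:
  j=1: true
  j=2: false
  j=3: true
Found at j=1 → formula holds.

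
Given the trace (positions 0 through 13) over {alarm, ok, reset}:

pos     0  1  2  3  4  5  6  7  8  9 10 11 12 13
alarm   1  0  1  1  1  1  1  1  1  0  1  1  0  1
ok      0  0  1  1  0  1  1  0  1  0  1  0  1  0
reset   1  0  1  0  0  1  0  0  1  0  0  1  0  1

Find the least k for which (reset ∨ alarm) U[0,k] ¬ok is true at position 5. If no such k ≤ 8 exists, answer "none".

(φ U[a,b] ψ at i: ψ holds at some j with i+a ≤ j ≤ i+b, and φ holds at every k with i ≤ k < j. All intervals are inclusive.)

Need earliest j ≥ 5 with ¬ok, and (reset ∨ alarm) at every k in [5,j-1].
  j=5: rhs fails.
  j=6: rhs fails.
  j=7: rhs holds; lhs holds on [5,6]. k = 2.

2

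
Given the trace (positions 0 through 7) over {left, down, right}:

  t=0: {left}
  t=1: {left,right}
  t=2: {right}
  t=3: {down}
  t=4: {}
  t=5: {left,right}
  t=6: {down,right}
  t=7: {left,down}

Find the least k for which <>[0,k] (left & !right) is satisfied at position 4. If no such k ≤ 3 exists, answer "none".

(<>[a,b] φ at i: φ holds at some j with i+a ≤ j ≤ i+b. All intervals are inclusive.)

3

Scan j = 4,5,… for (left & !right):
  j=4: fails
  j=5: fails
  j=6: fails
  j=7: holds
First hit at j=7, so smallest k = 7-4 = 3.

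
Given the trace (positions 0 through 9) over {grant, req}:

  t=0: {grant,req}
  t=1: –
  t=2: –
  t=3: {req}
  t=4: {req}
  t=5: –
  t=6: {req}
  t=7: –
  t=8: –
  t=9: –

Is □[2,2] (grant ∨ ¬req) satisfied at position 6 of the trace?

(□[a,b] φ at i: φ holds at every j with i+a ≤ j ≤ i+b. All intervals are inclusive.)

Check (grant ∨ ¬req) at every j in [8,8]:
  j=8: true
All positions satisfy it → formula holds.

Holds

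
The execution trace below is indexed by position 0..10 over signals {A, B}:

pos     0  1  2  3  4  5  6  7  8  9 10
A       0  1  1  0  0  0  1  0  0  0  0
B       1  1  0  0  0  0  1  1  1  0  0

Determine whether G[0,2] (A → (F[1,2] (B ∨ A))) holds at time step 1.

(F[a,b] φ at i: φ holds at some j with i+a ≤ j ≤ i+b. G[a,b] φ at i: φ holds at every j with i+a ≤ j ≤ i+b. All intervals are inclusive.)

Check (A → (F[1,2] (B ∨ A))) at every j in [1,3]:
  j=1: antecedent true; consequent holds (witness at 2) → ✓
  j=2: antecedent true; consequent fails (none in [3,4]) → ✗
  j=3: antecedent false → ✓
Fails at j=2 → formula fails.

Does not hold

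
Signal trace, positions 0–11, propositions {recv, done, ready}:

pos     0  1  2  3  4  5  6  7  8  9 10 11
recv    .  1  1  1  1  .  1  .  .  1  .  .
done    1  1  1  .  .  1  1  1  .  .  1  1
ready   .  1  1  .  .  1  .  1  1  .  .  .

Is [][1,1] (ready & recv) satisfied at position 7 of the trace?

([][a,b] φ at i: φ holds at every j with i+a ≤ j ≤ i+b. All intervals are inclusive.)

Check (ready & recv) at every j in [8,8]:
  j=8: false
Fails at j=8 → formula fails.

Does not hold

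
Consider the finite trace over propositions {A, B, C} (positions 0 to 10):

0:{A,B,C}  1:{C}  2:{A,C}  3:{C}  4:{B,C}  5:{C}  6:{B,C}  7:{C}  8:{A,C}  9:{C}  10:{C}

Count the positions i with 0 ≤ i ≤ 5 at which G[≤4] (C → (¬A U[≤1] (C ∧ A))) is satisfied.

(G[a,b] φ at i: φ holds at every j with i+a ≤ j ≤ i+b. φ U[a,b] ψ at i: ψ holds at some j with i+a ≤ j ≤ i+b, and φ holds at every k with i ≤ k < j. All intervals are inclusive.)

0

Evaluate at each i in [0,5]:
  i=0: ✗ (fails at j=3)
  i=1: ✗ (fails at j=3)
  i=2: ✗ (fails at j=3)
  i=3: ✗ (fails at j=3)
  i=4: ✗ (fails at j=4)
  i=5: ✗ (fails at j=5)
Positions where it holds: {} → 0.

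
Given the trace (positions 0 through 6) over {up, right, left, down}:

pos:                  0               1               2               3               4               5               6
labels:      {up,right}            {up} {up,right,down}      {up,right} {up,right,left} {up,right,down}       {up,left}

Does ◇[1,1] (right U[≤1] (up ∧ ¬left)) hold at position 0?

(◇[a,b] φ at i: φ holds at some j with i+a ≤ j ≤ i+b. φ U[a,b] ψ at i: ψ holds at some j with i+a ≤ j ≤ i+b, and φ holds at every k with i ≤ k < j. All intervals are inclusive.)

Yes

Check (right U[≤1] (up ∧ ¬left)) at each j in [1,1]:
  j=1: holds
Found at j=1 → formula holds.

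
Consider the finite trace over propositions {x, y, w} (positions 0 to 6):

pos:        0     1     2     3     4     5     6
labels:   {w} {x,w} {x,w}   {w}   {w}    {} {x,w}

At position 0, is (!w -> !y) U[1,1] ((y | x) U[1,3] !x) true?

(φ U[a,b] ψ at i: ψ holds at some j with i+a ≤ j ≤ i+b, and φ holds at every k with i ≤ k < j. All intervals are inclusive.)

Need some j in [1,1] with ((y | x) U[1,3] !x), and (!w -> !y) at every k in [0,j-1].
  j=1: ((y | x) U[1,3] !x) holds; (!w -> !y) holds at every k in [0,0] → satisfied.

True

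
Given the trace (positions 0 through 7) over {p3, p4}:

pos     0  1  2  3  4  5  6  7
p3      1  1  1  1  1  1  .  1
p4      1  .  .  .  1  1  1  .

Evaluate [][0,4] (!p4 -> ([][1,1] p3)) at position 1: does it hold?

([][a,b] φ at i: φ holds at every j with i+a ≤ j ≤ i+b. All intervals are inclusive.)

Holds

Check (!p4 -> ([][1,1] p3)) at every j in [1,5]:
  j=1: antecedent true; consequent holds on [2,2] → ✓
  j=2: antecedent true; consequent holds on [3,3] → ✓
  j=3: antecedent true; consequent holds on [4,4] → ✓
  j=4: antecedent false → ✓
  j=5: antecedent false → ✓
All positions satisfy it → formula holds.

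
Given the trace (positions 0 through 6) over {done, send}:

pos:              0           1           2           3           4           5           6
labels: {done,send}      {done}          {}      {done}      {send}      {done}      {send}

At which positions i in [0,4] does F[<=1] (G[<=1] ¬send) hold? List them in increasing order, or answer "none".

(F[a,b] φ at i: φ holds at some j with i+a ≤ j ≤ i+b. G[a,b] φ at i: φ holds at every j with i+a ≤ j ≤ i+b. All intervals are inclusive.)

0, 1, 2

Evaluate at each i in [0,4]:
  i=0: ✓ (witness j=1)
  i=1: ✓ (witness j=1)
  i=2: ✓ (witness j=2)
  i=3: ✗ (none in [3,4])
  i=4: ✗ (none in [4,5])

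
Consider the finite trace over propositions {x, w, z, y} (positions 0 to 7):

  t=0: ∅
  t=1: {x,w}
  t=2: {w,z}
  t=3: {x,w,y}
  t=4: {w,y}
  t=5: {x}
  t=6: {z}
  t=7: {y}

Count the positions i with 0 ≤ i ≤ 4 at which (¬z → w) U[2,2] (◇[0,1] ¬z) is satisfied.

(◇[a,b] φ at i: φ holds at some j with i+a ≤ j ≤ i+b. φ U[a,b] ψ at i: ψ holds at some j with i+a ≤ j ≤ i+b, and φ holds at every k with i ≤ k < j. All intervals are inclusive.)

3

Evaluate at each i in [0,4]:
  i=0: ✗ (lhs fails at k=0 before rhs at j=2)
  i=1: ✓ (rhs at j=3; lhs holds on [1,2])
  i=2: ✓ (rhs at j=4; lhs holds on [2,3])
  i=3: ✓ (rhs at j=5; lhs holds on [3,4])
  i=4: ✗ (lhs fails at k=5 before rhs at j=6)
Positions where it holds: {1, 2, 3} → 3.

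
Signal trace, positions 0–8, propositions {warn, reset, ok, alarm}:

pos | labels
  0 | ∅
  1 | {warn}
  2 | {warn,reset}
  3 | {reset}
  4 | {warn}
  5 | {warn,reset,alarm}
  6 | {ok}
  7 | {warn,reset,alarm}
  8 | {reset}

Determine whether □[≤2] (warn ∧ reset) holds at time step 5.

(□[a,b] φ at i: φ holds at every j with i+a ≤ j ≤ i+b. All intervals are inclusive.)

Check (warn ∧ reset) at every j in [5,7]:
  j=5: true
  j=6: false
  j=7: true
Fails at j=6 → formula fails.

No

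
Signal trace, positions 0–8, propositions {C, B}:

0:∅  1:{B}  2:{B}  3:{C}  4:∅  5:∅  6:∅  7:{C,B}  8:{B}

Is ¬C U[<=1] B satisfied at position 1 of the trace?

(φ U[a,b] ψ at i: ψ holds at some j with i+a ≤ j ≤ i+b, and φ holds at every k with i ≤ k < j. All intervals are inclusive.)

Holds

Need some j in [1,2] with B, and ¬C at every k in [1,j-1].
  j=1: B holds; no prefix to check → satisfied.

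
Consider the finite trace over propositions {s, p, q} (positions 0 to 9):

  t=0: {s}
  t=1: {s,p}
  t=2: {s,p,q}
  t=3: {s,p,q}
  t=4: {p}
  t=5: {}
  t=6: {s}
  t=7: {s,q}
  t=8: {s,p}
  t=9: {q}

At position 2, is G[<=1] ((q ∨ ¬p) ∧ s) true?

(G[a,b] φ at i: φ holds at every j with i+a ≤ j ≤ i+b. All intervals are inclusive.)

Check ((q ∨ ¬p) ∧ s) at every j in [2,3]:
  j=2: true
  j=3: true
All positions satisfy it → formula holds.

True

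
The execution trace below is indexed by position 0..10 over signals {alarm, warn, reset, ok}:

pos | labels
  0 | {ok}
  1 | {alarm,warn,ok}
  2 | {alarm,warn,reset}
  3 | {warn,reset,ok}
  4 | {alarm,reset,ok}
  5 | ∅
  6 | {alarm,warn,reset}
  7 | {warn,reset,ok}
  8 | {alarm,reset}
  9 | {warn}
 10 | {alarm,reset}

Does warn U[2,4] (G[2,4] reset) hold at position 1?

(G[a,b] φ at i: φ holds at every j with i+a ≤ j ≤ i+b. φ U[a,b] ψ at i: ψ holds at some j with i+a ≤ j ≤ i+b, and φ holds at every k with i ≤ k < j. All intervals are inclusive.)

Need some j in [3,5] with G[2,4] reset, and warn at every k in [1,j-1].
  j=3: G[2,4] reset — fails at 5.
  j=4: G[2,4] reset holds; warn holds at every k in [1,3] → satisfied.

True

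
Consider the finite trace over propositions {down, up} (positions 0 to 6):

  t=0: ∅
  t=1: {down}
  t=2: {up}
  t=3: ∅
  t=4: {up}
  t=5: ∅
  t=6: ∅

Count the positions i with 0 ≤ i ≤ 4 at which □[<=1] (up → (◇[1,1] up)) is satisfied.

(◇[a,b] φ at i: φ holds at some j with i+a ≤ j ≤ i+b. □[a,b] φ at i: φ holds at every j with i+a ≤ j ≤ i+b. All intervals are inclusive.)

1

Evaluate at each i in [0,4]:
  i=0: ✓ (all of [0,1])
  i=1: ✗ (fails at j=2)
  i=2: ✗ (fails at j=2)
  i=3: ✗ (fails at j=4)
  i=4: ✗ (fails at j=4)
Positions where it holds: {0} → 1.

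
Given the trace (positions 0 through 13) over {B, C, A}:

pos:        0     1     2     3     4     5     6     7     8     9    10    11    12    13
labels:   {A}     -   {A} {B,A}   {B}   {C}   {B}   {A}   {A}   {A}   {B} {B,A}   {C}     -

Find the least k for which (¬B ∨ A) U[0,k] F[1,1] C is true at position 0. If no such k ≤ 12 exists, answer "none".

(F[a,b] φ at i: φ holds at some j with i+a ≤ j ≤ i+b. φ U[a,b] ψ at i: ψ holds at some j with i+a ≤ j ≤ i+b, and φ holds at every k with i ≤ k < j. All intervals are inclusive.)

4

Need earliest j ≥ 0 with F[1,1] C, and (¬B ∨ A) at every k in [0,j-1].
  j=0: rhs fails.
  j=1: rhs fails.
  j=2: rhs fails.
  j=3: rhs fails.
  j=4: rhs holds; lhs holds on [0,3]. k = 4.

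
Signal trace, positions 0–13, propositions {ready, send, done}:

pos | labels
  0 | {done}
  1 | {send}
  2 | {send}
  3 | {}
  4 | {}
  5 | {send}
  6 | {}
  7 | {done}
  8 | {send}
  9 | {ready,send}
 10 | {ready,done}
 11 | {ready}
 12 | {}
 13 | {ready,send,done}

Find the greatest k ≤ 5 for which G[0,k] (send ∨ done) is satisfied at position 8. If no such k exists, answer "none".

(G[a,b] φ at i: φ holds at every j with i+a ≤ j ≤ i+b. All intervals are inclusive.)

(send ∨ done) must hold from j=8 onward; find where it first fails.
  j=8: holds
  j=9: holds
  j=10: holds
  j=11: fails
Holds on [8,10], so largest k = 2.

2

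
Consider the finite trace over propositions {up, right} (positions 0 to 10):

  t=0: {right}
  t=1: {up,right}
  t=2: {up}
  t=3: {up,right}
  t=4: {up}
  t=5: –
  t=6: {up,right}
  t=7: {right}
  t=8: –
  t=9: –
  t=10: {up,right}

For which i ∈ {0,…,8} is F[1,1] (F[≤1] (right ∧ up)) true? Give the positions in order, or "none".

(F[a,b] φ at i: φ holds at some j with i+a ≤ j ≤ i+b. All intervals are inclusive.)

Evaluate at each i in [0,8]:
  i=0: ✓ (witness j=1)
  i=1: ✓ (witness j=2)
  i=2: ✓ (witness j=3)
  i=3: ✗ (none in [4,4])
  i=4: ✓ (witness j=5)
  i=5: ✓ (witness j=6)
  i=6: ✗ (none in [7,7])
  i=7: ✗ (none in [8,8])
  i=8: ✓ (witness j=9)

0, 1, 2, 4, 5, 8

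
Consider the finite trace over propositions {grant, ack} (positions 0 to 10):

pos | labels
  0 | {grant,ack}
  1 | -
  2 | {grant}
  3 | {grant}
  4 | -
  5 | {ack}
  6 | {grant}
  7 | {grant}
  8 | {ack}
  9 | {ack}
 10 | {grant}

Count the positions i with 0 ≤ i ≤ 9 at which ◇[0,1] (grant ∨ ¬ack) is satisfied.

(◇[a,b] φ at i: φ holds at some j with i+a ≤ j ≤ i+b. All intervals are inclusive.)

Evaluate at each i in [0,9]:
  i=0: ✓ (witness j=0)
  i=1: ✓ (witness j=1)
  i=2: ✓ (witness j=2)
  i=3: ✓ (witness j=3)
  i=4: ✓ (witness j=4)
  i=5: ✓ (witness j=6)
  i=6: ✓ (witness j=6)
  i=7: ✓ (witness j=7)
  i=8: ✗ (none in [8,9])
  i=9: ✓ (witness j=10)
Positions where it holds: {0, 1, 2, 3, 4, 5, 6, 7, 9} → 9.

9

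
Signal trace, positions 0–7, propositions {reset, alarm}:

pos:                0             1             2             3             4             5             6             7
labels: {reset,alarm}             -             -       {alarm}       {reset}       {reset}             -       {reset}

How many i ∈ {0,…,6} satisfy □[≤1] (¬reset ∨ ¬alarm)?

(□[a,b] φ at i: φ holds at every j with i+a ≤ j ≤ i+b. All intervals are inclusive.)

6

Evaluate at each i in [0,6]:
  i=0: ✗ (fails at j=0)
  i=1: ✓ (all of [1,2])
  i=2: ✓ (all of [2,3])
  i=3: ✓ (all of [3,4])
  i=4: ✓ (all of [4,5])
  i=5: ✓ (all of [5,6])
  i=6: ✓ (all of [6,7])
Positions where it holds: {1, 2, 3, 4, 5, 6} → 6.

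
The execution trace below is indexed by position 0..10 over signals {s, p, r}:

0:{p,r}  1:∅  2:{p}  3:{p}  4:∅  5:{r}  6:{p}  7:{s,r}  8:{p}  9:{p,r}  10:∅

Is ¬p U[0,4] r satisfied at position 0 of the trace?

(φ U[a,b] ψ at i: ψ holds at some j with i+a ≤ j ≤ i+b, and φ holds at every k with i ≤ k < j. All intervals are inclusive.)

Holds

Need some j in [0,4] with r, and ¬p at every k in [0,j-1].
  j=0: r holds; no prefix to check → satisfied.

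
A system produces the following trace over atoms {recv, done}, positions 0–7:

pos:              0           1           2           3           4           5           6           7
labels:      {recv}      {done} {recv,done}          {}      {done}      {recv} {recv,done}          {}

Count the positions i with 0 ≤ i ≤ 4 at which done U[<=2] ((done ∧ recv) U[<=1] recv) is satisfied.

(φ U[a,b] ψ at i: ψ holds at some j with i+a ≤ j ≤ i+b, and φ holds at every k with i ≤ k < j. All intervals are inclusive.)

4

Evaluate at each i in [0,4]:
  i=0: ✓ (rhs at j=0)
  i=1: ✓ (rhs at j=2; lhs holds on [1,1])
  i=2: ✓ (rhs at j=2)
  i=3: ✗ (lhs fails at k=3 before rhs at j=5)
  i=4: ✓ (rhs at j=5; lhs holds on [4,4])
Positions where it holds: {0, 1, 2, 4} → 4.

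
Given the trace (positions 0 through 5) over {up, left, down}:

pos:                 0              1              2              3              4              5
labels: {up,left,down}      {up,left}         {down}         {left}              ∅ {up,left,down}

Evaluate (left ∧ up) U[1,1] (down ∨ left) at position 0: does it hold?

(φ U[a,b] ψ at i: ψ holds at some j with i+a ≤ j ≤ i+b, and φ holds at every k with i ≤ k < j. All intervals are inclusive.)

Need some j in [1,1] with (down ∨ left), and (left ∧ up) at every k in [0,j-1].
  j=1: (down ∨ left) holds; (left ∧ up) holds at every k in [0,0] → satisfied.

Yes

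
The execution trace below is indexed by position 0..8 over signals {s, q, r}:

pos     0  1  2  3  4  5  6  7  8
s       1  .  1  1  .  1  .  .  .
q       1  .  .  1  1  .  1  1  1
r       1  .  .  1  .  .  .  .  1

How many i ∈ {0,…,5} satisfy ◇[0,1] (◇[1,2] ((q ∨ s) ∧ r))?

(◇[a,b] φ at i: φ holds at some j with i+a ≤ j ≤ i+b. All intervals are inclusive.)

4

Evaluate at each i in [0,5]:
  i=0: ✓ (witness j=1)
  i=1: ✓ (witness j=1)
  i=2: ✓ (witness j=2)
  i=3: ✗ (none in [3,4])
  i=4: ✗ (none in [4,5])
  i=5: ✓ (witness j=6)
Positions where it holds: {0, 1, 2, 5} → 4.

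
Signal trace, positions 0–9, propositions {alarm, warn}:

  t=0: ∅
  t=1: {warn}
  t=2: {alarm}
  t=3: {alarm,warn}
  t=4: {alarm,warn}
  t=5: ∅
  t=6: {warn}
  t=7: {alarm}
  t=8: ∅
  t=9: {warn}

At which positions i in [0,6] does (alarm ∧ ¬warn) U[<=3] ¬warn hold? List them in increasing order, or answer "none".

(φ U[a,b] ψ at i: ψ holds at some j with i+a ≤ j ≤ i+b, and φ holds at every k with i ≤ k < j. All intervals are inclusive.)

0, 2, 5

Evaluate at each i in [0,6]:
  i=0: ✓ (rhs at j=0)
  i=1: ✗ (lhs fails at k=1 before rhs at j=2)
  i=2: ✓ (rhs at j=2)
  i=3: ✗ (lhs fails at k=3 before rhs at j=5)
  i=4: ✗ (lhs fails at k=4 before rhs at j=5)
  i=5: ✓ (rhs at j=5)
  i=6: ✗ (lhs fails at k=6 before rhs at j=7)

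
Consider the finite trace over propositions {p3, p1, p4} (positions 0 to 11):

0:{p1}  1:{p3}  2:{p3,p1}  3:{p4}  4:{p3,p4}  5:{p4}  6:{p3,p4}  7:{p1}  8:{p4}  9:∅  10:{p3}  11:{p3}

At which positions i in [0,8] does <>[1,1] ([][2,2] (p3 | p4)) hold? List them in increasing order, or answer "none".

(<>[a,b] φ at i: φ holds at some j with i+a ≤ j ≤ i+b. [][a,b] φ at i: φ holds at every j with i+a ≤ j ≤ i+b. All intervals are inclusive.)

Evaluate at each i in [0,8]:
  i=0: ✓ (witness j=1)
  i=1: ✓ (witness j=2)
  i=2: ✓ (witness j=3)
  i=3: ✓ (witness j=4)
  i=4: ✗ (none in [5,5])
  i=5: ✓ (witness j=6)
  i=6: ✗ (none in [7,7])
  i=7: ✓ (witness j=8)
  i=8: ✓ (witness j=9)

0, 1, 2, 3, 5, 7, 8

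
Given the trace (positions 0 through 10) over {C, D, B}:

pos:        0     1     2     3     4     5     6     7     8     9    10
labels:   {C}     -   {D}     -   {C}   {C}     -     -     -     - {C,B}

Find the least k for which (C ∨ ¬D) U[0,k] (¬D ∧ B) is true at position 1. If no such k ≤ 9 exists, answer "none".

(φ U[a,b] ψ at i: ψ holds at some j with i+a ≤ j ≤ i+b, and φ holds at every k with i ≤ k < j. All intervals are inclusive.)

Need earliest j ≥ 1 with (¬D ∧ B), and (C ∨ ¬D) at every k in [1,j-1].
  j=1: rhs fails.
  j=2: rhs fails.
  j=3: rhs fails.
  j=4: rhs fails.
  j=5: rhs fails.
  j=6: rhs fails.
  j=7: rhs fails.
  j=8: rhs fails.
  j=9: rhs fails.
  j=10: rhs holds but lhs fails at k=2.
No witness within the range → none.

none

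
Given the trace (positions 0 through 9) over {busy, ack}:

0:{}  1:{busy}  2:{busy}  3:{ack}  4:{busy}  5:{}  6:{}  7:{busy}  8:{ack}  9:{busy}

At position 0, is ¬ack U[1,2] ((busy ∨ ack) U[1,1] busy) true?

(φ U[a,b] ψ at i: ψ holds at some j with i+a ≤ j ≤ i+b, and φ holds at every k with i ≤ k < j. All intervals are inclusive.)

Holds

Need some j in [1,2] with ((busy ∨ ack) U[1,1] busy), and ¬ack at every k in [0,j-1].
  j=1: ((busy ∨ ack) U[1,1] busy) holds; ¬ack holds at every k in [0,0] → satisfied.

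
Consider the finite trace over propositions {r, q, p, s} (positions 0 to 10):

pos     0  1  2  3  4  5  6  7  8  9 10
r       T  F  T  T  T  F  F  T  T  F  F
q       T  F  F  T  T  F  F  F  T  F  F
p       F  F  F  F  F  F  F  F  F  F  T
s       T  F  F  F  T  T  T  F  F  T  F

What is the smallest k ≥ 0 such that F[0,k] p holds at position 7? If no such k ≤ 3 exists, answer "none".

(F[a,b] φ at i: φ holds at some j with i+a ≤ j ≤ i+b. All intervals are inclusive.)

3

Scan j = 7,8,… for p:
  j=7: fails
  j=8: fails
  j=9: fails
  j=10: holds
First hit at j=10, so smallest k = 10-7 = 3.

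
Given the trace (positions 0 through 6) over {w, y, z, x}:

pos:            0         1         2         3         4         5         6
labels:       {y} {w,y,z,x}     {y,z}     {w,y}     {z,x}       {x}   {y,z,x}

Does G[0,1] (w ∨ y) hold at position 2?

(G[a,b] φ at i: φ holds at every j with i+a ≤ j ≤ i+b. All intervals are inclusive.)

Check (w ∨ y) at every j in [2,3]:
  j=2: true
  j=3: true
All positions satisfy it → formula holds.

Holds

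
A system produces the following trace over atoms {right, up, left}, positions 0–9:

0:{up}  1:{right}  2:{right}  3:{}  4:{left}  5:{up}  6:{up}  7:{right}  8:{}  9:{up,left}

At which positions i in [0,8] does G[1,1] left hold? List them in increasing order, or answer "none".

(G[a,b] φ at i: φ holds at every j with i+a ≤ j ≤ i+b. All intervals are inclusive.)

3, 8

Evaluate at each i in [0,8]:
  i=0: ✗ (fails at j=1)
  i=1: ✗ (fails at j=2)
  i=2: ✗ (fails at j=3)
  i=3: ✓ (all of [4,4])
  i=4: ✗ (fails at j=5)
  i=5: ✗ (fails at j=6)
  i=6: ✗ (fails at j=7)
  i=7: ✗ (fails at j=8)
  i=8: ✓ (all of [9,9])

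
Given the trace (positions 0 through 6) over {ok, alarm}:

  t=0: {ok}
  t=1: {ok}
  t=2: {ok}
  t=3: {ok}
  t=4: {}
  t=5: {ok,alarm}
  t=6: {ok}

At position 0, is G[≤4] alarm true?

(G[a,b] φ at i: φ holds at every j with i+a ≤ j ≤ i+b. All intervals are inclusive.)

Does not hold

Check alarm at every j in [0,4]:
  j=0: false
  j=1: false
  j=2: false
  j=3: false
  j=4: false
Fails at j=0 → formula fails.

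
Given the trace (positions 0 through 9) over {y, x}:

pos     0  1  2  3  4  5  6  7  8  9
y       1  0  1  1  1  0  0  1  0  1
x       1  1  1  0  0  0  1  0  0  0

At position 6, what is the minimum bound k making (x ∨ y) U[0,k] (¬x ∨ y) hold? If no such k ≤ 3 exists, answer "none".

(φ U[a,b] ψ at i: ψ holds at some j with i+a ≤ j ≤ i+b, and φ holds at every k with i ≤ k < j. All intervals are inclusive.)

1

Need earliest j ≥ 6 with (¬x ∨ y), and (x ∨ y) at every k in [6,j-1].
  j=6: rhs fails.
  j=7: rhs holds; lhs holds on [6,6]. k = 1.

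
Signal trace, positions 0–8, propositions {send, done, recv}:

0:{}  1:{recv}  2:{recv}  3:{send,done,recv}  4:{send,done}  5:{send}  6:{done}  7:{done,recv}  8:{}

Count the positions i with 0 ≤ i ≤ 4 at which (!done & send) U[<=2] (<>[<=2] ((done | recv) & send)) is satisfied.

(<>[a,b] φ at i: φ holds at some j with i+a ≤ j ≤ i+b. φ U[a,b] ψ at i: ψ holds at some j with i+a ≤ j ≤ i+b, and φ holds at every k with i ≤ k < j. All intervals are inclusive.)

Evaluate at each i in [0,4]:
  i=0: ✗ (lhs fails at k=0 before rhs at j=1)
  i=1: ✓ (rhs at j=1)
  i=2: ✓ (rhs at j=2)
  i=3: ✓ (rhs at j=3)
  i=4: ✓ (rhs at j=4)
Positions where it holds: {1, 2, 3, 4} → 4.

4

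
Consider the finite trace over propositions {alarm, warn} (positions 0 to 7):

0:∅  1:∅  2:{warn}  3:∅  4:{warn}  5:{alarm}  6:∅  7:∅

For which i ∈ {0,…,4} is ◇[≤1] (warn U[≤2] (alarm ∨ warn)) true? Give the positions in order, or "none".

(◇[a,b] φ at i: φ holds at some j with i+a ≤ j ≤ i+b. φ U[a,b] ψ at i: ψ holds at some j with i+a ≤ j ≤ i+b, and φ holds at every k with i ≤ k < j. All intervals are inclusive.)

1, 2, 3, 4

Evaluate at each i in [0,4]:
  i=0: ✗ (none in [0,1])
  i=1: ✓ (witness j=2)
  i=2: ✓ (witness j=2)
  i=3: ✓ (witness j=4)
  i=4: ✓ (witness j=4)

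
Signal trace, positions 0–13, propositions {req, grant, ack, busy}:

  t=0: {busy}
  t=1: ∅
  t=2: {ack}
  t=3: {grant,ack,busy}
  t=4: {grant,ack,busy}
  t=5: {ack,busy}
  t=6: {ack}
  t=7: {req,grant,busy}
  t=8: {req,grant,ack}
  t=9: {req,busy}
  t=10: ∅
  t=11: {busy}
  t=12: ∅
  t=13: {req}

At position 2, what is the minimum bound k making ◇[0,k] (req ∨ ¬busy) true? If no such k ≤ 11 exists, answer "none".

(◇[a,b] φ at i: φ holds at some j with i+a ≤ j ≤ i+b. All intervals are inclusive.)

Scan j = 2,3,… for (req ∨ ¬busy):
  j=2: holds
First hit at j=2, so smallest k = 2-2 = 0.

0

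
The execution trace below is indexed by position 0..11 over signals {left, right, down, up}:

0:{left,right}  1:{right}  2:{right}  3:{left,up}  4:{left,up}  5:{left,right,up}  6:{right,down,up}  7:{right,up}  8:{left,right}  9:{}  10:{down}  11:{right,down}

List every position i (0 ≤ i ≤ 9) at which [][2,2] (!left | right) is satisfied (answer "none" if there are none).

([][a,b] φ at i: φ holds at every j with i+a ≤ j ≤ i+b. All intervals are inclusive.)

0, 3, 4, 5, 6, 7, 8, 9

Evaluate at each i in [0,9]:
  i=0: ✓ (all of [2,2])
  i=1: ✗ (fails at j=3)
  i=2: ✗ (fails at j=4)
  i=3: ✓ (all of [5,5])
  i=4: ✓ (all of [6,6])
  i=5: ✓ (all of [7,7])
  i=6: ✓ (all of [8,8])
  i=7: ✓ (all of [9,9])
  i=8: ✓ (all of [10,10])
  i=9: ✓ (all of [11,11])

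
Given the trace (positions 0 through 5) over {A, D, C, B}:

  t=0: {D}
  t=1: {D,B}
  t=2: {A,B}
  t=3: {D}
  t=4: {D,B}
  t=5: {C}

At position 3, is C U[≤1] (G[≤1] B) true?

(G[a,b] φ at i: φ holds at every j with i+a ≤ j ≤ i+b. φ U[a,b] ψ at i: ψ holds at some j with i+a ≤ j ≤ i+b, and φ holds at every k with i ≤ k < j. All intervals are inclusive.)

False

Need some j in [3,4] with G[≤1] B, and C at every k in [3,j-1].
  j=3: G[≤1] B — fails at 3.
  j=4: G[≤1] B — fails at 5.
No j in the window works → until fails.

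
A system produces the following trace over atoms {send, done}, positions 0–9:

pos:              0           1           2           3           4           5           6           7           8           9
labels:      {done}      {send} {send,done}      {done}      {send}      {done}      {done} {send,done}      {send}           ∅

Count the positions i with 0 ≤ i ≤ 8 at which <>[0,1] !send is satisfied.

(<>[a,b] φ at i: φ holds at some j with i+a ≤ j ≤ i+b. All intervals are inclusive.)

7

Evaluate at each i in [0,8]:
  i=0: ✓ (witness j=0)
  i=1: ✗ (none in [1,2])
  i=2: ✓ (witness j=3)
  i=3: ✓ (witness j=3)
  i=4: ✓ (witness j=5)
  i=5: ✓ (witness j=5)
  i=6: ✓ (witness j=6)
  i=7: ✗ (none in [7,8])
  i=8: ✓ (witness j=9)
Positions where it holds: {0, 2, 3, 4, 5, 6, 8} → 7.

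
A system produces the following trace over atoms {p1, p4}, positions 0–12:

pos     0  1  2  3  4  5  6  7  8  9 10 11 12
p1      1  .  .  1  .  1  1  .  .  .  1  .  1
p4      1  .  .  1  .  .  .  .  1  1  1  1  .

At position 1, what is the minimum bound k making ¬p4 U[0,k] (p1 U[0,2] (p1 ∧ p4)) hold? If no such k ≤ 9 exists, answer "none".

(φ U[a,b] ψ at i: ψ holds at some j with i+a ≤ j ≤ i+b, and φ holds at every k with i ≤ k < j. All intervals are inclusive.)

Need earliest j ≥ 1 with (p1 U[0,2] (p1 ∧ p4)), and ¬p4 at every k in [1,j-1].
  j=1: rhs fails.
  j=2: rhs fails.
  j=3: rhs holds; lhs holds on [1,2]. k = 2.

2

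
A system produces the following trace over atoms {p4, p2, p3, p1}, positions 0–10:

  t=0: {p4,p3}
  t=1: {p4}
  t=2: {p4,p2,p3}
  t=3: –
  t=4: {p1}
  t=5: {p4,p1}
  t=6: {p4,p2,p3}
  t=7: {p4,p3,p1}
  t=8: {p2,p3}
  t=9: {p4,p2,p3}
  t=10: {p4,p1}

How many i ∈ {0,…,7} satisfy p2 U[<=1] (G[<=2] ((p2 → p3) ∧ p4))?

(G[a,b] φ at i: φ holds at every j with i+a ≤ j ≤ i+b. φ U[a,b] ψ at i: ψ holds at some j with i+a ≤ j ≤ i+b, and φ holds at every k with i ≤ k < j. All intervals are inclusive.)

2

Evaluate at each i in [0,7]:
  i=0: ✓ (rhs at j=0)
  i=1: ✗ (no rhs in [1,2])
  i=2: ✗ (no rhs in [2,3])
  i=3: ✗ (no rhs in [3,4])
  i=4: ✗ (lhs fails at k=4 before rhs at j=5)
  i=5: ✓ (rhs at j=5)
  i=6: ✗ (no rhs in [6,7])
  i=7: ✗ (no rhs in [7,8])
Positions where it holds: {0, 5} → 2.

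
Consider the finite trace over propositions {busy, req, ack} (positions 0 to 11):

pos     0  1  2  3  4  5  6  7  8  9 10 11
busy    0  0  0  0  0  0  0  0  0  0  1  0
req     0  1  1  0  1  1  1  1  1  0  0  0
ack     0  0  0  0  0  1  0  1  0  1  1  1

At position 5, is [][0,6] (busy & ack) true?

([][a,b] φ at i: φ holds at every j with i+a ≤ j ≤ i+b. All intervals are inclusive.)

Does not hold

Check (busy & ack) at every j in [5,11]:
  j=5: false
  j=6: false
  j=7: false
  j=8: false
  j=9: false
  j=10: true
  j=11: false
Fails at j=5 → formula fails.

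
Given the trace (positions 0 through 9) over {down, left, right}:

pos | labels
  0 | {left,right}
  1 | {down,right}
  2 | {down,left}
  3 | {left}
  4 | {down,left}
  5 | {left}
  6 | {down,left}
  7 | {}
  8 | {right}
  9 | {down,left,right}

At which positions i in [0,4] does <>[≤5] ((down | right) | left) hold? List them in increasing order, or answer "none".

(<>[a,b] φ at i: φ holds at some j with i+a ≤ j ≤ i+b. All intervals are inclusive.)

Evaluate at each i in [0,4]:
  i=0: ✓ (witness j=0)
  i=1: ✓ (witness j=1)
  i=2: ✓ (witness j=2)
  i=3: ✓ (witness j=3)
  i=4: ✓ (witness j=4)

0, 1, 2, 3, 4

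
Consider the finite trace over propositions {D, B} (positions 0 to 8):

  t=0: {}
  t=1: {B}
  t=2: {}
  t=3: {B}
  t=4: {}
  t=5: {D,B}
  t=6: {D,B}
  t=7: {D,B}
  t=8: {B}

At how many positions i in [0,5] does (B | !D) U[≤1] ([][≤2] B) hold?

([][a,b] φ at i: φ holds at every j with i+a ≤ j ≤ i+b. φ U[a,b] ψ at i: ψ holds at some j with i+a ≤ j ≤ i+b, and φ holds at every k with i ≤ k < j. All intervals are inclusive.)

Evaluate at each i in [0,5]:
  i=0: ✗ (no rhs in [0,1])
  i=1: ✗ (no rhs in [1,2])
  i=2: ✗ (no rhs in [2,3])
  i=3: ✗ (no rhs in [3,4])
  i=4: ✓ (rhs at j=5; lhs holds on [4,4])
  i=5: ✓ (rhs at j=5)
Positions where it holds: {4, 5} → 2.

2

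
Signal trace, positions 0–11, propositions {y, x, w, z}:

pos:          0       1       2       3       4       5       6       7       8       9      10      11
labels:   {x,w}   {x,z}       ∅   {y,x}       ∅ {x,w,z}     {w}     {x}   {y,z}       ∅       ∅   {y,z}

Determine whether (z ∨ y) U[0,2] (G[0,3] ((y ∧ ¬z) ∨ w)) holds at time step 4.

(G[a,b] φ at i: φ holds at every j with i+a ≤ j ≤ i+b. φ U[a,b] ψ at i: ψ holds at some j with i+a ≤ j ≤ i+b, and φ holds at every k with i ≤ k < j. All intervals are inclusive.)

Need some j in [4,6] with G[0,3] ((y ∧ ¬z) ∨ w), and (z ∨ y) at every k in [4,j-1].
  j=4: G[0,3] ((y ∧ ¬z) ∨ w) — fails at 4.
  j=5: G[0,3] ((y ∧ ¬z) ∨ w) — fails at 7.
  j=6: G[0,3] ((y ∧ ¬z) ∨ w) — fails at 7.
No j in the window works → until fails.

Does not hold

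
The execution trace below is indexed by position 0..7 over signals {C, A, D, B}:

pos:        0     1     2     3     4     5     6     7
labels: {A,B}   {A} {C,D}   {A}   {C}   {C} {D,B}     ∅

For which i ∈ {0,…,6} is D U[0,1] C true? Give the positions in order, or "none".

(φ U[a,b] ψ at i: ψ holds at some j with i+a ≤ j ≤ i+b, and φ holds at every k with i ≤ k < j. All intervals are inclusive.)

2, 4, 5

Evaluate at each i in [0,6]:
  i=0: ✗ (no rhs in [0,1])
  i=1: ✗ (lhs fails at k=1 before rhs at j=2)
  i=2: ✓ (rhs at j=2)
  i=3: ✗ (lhs fails at k=3 before rhs at j=4)
  i=4: ✓ (rhs at j=4)
  i=5: ✓ (rhs at j=5)
  i=6: ✗ (no rhs in [6,7])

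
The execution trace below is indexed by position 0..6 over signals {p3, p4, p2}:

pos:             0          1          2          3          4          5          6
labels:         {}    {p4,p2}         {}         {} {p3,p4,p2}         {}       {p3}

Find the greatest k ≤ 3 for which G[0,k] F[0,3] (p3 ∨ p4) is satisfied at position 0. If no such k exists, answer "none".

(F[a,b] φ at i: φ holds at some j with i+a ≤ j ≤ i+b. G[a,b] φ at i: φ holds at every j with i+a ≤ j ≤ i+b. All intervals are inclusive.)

3

F[0,3] (p3 ∨ p4) must hold from j=0 onward; find where it first fails.
  j=0: holds
  j=1: holds
  j=2: holds
  j=3: holds
Holds through j=3; largest k = 3.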